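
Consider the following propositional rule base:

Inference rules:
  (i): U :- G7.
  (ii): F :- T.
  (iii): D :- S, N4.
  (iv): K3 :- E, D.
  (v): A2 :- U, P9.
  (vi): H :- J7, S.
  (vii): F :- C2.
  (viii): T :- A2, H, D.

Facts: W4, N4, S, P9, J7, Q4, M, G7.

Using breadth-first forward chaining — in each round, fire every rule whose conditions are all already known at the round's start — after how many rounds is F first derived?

4

Round 1 — (i), (iii), (vi), derive U, D, H.
Round 2 — (v), derive A2.
Round 3 — (viii), derive T.
Round 4 — (ii), derive F.
F first appears in round 4.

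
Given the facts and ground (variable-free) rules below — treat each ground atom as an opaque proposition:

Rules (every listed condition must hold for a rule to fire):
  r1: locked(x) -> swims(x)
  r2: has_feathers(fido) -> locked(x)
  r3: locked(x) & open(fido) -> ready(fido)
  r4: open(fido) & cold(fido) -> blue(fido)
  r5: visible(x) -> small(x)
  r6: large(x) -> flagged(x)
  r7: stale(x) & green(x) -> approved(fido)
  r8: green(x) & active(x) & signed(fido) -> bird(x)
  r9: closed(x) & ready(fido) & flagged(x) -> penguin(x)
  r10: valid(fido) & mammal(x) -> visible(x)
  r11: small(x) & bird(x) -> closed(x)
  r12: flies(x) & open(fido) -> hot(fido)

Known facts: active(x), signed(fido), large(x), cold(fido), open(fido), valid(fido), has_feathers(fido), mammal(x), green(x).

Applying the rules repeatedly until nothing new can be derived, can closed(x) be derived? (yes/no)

yes

Round 1: r2 [has_feathers(fido) -> locked(x)]; r4 [open(fido) & cold(fido) -> blue(fido)]; r6 [large(x) -> flagged(x)]; r8 [green(x) & active(x) & signed(fido) -> bird(x)]; r10 [valid(fido) & mammal(x) -> visible(x)]. Adds locked(x), blue(fido), flagged(x), bird(x), visible(x).
Round 2: r1 [locked(x) -> swims(x)]; r3 [locked(x) & open(fido) -> ready(fido)]; r5 [visible(x) -> small(x)]. Adds swims(x), ready(fido), small(x).
Round 3: r11 [small(x) & bird(x) -> closed(x)]. Adds closed(x).
Round 4: r9 [closed(x) & ready(fido) & flagged(x) -> penguin(x)]. Adds penguin(x).
closed(x) appears in round 3, so it is derivable.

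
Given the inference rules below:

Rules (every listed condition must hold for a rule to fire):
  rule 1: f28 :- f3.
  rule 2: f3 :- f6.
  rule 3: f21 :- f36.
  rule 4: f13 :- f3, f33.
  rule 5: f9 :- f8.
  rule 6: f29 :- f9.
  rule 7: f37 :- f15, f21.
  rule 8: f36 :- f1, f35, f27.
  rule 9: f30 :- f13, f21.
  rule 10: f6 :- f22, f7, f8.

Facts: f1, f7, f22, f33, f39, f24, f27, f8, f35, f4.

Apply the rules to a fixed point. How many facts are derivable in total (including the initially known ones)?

Round 1: rule 5 [f9 :- f8.]; rule 8 [f36 :- f1, f35, f27.]; rule 10 [f6 :- f22, f7, f8.]. New: f9, f36, f6.
Round 2: rule 2 [f3 :- f6.]; rule 3 [f21 :- f36.]; rule 6 [f29 :- f9.]. New: f3, f21, f29.
Round 3: rule 1 [f28 :- f3.]; rule 4 [f13 :- f3, f33.]. New: f28, f13.
Round 4: rule 9 [f30 :- f13, f21.]. New: f30.
Closure: {f1, f13, f21, f22, f24, f27, f28, f29, f3, f30, f33, f35, f36, f39, f4, f6, f7, f8, f9} — 19 facts.

19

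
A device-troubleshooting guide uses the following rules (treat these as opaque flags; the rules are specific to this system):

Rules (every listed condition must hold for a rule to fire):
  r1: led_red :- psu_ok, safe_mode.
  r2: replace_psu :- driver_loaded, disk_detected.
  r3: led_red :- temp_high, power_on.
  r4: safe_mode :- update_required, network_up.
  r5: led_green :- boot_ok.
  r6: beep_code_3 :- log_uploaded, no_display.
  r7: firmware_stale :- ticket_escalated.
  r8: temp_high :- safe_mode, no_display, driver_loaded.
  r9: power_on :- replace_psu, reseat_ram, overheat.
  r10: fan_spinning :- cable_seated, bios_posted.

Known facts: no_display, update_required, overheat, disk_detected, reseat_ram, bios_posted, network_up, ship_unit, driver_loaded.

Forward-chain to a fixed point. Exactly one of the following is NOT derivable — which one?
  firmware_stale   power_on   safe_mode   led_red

[1] r2 [replace_psu :- driver_loaded, disk_detected.]; r4 [safe_mode :- update_required, network_up.]. ⇒ new: replace_psu, safe_mode.
[2] r8 [temp_high :- safe_mode, no_display, driver_loaded.]; r9 [power_on :- replace_psu, reseat_ram, overheat.]. ⇒ new: temp_high, power_on.
[3] r3 [led_red :- temp_high, power_on.]. ⇒ new: led_red.
Derived: led_red (round 3), power_on (round 2), safe_mode (round 1). firmware_stale never appears in any round.

firmware_stale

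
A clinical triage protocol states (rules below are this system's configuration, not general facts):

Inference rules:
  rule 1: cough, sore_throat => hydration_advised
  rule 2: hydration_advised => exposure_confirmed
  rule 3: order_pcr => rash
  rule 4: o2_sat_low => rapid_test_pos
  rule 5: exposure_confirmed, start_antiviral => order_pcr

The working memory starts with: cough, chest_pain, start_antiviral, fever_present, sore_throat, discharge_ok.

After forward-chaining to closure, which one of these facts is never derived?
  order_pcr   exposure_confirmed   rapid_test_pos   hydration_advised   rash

rapid_test_pos

[1] rule 1 [cough, sore_throat => hydration_advised]. ⇒ new: hydration_advised.
[2] rule 2 [hydration_advised => exposure_confirmed]. ⇒ new: exposure_confirmed.
[3] rule 5 [exposure_confirmed, start_antiviral => order_pcr]. ⇒ new: order_pcr.
[4] rule 3 [order_pcr => rash]. ⇒ new: rash.
Derived: order_pcr (round 3), exposure_confirmed (round 2), hydration_advised (round 1), rash (round 4). rapid_test_pos never appears in any round.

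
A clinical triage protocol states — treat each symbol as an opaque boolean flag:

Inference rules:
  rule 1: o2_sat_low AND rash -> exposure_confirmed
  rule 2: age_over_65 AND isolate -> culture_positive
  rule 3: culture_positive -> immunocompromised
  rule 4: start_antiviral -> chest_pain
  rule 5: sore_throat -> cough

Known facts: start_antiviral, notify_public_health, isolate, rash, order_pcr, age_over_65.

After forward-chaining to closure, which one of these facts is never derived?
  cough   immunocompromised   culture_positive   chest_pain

Round 1: rule 2 [age_over_65 AND isolate -> culture_positive]; rule 4 [start_antiviral -> chest_pain]. New: culture_positive, chest_pain.
Round 2: rule 3 [culture_positive -> immunocompromised]. New: immunocompromised.
Derived: immunocompromised (round 2), culture_positive (round 1), chest_pain (round 1). cough never appears in any round.

cough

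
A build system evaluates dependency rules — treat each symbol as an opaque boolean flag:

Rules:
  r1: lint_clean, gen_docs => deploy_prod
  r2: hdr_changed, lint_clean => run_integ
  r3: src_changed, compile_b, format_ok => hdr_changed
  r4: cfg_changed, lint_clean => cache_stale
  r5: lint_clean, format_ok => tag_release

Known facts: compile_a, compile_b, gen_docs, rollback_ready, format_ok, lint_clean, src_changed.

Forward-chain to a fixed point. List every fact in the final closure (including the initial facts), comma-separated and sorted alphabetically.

[1] r1 [lint_clean, gen_docs => deploy_prod]; r3 [src_changed, compile_b, format_ok => hdr_changed]; r5 [lint_clean, format_ok => tag_release]. ⇒ new: deploy_prod, hdr_changed, tag_release.
[2] r2 [hdr_changed, lint_clean => run_integ]. ⇒ new: run_integ.

compile_a, compile_b, deploy_prod, format_ok, gen_docs, hdr_changed, lint_clean, rollback_ready, run_integ, src_changed, tag_release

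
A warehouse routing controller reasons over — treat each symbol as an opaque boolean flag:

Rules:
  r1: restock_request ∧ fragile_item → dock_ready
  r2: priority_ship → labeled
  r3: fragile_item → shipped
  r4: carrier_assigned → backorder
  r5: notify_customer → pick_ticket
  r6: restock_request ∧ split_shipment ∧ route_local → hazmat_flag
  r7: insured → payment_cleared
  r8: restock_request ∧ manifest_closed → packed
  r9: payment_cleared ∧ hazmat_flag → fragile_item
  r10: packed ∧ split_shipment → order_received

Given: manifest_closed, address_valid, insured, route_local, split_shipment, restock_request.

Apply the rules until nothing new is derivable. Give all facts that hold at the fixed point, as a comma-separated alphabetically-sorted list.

address_valid, dock_ready, fragile_item, hazmat_flag, insured, manifest_closed, order_received, packed, payment_cleared, restock_request, route_local, shipped, split_shipment

Round 1: r6 [restock_request ∧ split_shipment ∧ route_local → hazmat_flag]; r7 [insured → payment_cleared]; r8 [restock_request ∧ manifest_closed → packed]. Adds hazmat_flag, payment_cleared, packed.
Round 2: r9 [payment_cleared ∧ hazmat_flag → fragile_item]; r10 [packed ∧ split_shipment → order_received]. Adds fragile_item, order_received.
Round 3: r1 [restock_request ∧ fragile_item → dock_ready]; r3 [fragile_item → shipped]. Adds dock_ready, shipped.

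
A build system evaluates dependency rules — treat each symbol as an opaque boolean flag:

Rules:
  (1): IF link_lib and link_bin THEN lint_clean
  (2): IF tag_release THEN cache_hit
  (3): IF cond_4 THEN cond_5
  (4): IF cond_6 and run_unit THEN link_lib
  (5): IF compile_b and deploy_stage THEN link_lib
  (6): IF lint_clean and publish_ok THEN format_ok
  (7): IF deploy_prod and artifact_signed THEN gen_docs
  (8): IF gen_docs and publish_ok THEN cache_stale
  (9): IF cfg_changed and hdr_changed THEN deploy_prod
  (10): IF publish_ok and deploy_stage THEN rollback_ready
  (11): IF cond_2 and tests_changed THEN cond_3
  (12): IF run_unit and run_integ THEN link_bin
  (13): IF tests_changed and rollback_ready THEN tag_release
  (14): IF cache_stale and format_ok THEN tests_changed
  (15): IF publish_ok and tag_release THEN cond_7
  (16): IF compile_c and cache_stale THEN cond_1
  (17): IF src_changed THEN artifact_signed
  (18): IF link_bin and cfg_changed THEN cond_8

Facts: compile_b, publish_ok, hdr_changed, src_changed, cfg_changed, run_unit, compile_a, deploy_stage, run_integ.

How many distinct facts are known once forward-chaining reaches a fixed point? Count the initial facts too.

23

Round 1: (5) [IF compile_b and deploy_stage THEN link_lib]; (9) [IF cfg_changed and hdr_changed THEN deploy_prod]; (10) [IF publish_ok and deploy_stage THEN rollback_ready]; (12) [IF run_unit and run_integ THEN link_bin]; (17) [IF src_changed THEN artifact_signed]. New: link_lib, deploy_prod, rollback_ready, link_bin, artifact_signed.
Round 2: (1) [IF link_lib and link_bin THEN lint_clean]; (7) [IF deploy_prod and artifact_signed THEN gen_docs]; (18) [IF link_bin and cfg_changed THEN cond_8]. New: lint_clean, gen_docs, cond_8.
Round 3: (6) [IF lint_clean and publish_ok THEN format_ok]; (8) [IF gen_docs and publish_ok THEN cache_stale]. New: format_ok, cache_stale.
Round 4: (14) [IF cache_stale and format_ok THEN tests_changed]. New: tests_changed.
Round 5: (13) [IF tests_changed and rollback_ready THEN tag_release]. New: tag_release.
Round 6: (2) [IF tag_release THEN cache_hit]; (15) [IF publish_ok and tag_release THEN cond_7]. New: cache_hit, cond_7.
Closure: {artifact_signed, cache_hit, cache_stale, cfg_changed, compile_a, compile_b, cond_7, cond_8, deploy_prod, deploy_stage, format_ok, gen_docs, hdr_changed, link_bin, link_lib, lint_clean, publish_ok, rollback_ready, run_integ, run_unit, src_changed, tag_release, tests_changed} — 23 facts.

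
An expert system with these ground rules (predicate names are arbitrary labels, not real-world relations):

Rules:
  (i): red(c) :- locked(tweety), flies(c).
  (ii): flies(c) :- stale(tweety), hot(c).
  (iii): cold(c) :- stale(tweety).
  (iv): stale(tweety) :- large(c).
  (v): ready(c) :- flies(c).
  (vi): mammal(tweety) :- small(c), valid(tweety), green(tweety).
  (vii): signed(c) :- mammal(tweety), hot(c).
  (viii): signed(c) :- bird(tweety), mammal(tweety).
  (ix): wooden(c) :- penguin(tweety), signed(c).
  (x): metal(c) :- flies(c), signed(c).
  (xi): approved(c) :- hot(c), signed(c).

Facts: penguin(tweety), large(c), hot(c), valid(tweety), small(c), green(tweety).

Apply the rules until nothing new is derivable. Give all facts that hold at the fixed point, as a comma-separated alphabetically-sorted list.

[1] (iv) [stale(tweety) :- large(c).]; (vi) [mammal(tweety) :- small(c), valid(tweety), green(tweety).]. ⇒ new: stale(tweety), mammal(tweety).
[2] (ii) [flies(c) :- stale(tweety), hot(c).]; (iii) [cold(c) :- stale(tweety).]; (vii) [signed(c) :- mammal(tweety), hot(c).]. ⇒ new: flies(c), cold(c), signed(c).
[3] (v) [ready(c) :- flies(c).]; (ix) [wooden(c) :- penguin(tweety), signed(c).]; (x) [metal(c) :- flies(c), signed(c).]; (xi) [approved(c) :- hot(c), signed(c).]. ⇒ new: ready(c), wooden(c), metal(c), approved(c).

approved(c), cold(c), flies(c), green(tweety), hot(c), large(c), mammal(tweety), metal(c), penguin(tweety), ready(c), signed(c), small(c), stale(tweety), valid(tweety), wooden(c)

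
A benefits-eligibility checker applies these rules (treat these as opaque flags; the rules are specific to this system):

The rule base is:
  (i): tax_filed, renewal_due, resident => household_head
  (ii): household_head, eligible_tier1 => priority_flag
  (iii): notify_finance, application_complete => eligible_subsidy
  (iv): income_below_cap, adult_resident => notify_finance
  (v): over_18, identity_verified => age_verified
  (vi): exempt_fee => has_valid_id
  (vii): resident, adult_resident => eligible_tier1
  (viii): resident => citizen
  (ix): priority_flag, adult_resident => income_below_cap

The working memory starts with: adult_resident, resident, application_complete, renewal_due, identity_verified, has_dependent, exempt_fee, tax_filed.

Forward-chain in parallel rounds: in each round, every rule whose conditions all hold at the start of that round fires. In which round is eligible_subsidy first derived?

Round 1: (i) [tax_filed, renewal_due, resident => household_head]; (vi) [exempt_fee => has_valid_id]; (vii) [resident, adult_resident => eligible_tier1]; (viii) [resident => citizen]. New: household_head, has_valid_id, eligible_tier1, citizen.
Round 2: (ii) [household_head, eligible_tier1 => priority_flag]. New: priority_flag.
Round 3: (ix) [priority_flag, adult_resident => income_below_cap]. New: income_below_cap.
Round 4: (iv) [income_below_cap, adult_resident => notify_finance]. New: notify_finance.
Round 5: (iii) [notify_finance, application_complete => eligible_subsidy]. New: eligible_subsidy.
eligible_subsidy first appears in round 5.

5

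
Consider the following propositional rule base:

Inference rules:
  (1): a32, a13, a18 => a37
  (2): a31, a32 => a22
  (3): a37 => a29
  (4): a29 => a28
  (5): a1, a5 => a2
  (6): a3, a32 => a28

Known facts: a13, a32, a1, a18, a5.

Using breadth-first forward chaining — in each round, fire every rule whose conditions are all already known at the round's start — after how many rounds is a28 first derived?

Round 1 fires (1), (5), giving a37, a2.
Round 2 fires (3), giving a29.
Round 3 fires (4), giving a28.
a28 first appears in round 3.

3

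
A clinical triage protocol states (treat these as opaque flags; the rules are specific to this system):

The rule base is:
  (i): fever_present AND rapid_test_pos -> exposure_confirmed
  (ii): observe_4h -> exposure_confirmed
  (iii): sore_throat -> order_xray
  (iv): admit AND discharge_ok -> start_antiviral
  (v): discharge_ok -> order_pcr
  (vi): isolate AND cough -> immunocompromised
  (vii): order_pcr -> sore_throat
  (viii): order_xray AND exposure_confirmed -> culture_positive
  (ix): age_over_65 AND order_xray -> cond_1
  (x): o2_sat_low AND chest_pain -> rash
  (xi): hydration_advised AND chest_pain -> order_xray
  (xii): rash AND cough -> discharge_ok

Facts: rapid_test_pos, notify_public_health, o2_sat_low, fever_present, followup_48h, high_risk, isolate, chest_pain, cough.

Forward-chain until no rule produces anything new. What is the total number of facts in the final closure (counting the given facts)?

17

[1] (i) [fever_present AND rapid_test_pos -> exposure_confirmed]; (vi) [isolate AND cough -> immunocompromised]; (x) [o2_sat_low AND chest_pain -> rash]. ⇒ new: exposure_confirmed, immunocompromised, rash.
[2] (xii) [rash AND cough -> discharge_ok]. ⇒ new: discharge_ok.
[3] (v) [discharge_ok -> order_pcr]. ⇒ new: order_pcr.
[4] (vii) [order_pcr -> sore_throat]. ⇒ new: sore_throat.
[5] (iii) [sore_throat -> order_xray]. ⇒ new: order_xray.
[6] (viii) [order_xray AND exposure_confirmed -> culture_positive]. ⇒ new: culture_positive.
Closure: {chest_pain, cough, culture_positive, discharge_ok, exposure_confirmed, fever_present, followup_48h, high_risk, immunocompromised, isolate, notify_public_health, o2_sat_low, order_pcr, order_xray, rapid_test_pos, rash, sore_throat} — 17 facts.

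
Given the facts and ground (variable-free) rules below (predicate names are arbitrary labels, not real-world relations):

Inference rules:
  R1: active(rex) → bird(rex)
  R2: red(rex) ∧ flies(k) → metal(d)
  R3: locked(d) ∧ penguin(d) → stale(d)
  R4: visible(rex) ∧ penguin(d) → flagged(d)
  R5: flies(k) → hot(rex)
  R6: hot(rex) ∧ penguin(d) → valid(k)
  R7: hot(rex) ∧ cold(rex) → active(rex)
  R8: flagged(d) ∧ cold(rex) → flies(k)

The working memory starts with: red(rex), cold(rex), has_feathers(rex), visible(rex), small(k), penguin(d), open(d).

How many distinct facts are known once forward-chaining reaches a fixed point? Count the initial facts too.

14

[1] R4 [visible(rex) ∧ penguin(d) → flagged(d)]. ⇒ new: flagged(d).
[2] R8 [flagged(d) ∧ cold(rex) → flies(k)]. ⇒ new: flies(k).
[3] R2 [red(rex) ∧ flies(k) → metal(d)]; R5 [flies(k) → hot(rex)]. ⇒ new: metal(d), hot(rex).
[4] R6 [hot(rex) ∧ penguin(d) → valid(k)]; R7 [hot(rex) ∧ cold(rex) → active(rex)]. ⇒ new: valid(k), active(rex).
[5] R1 [active(rex) → bird(rex)]. ⇒ new: bird(rex).
Closure: {active(rex), bird(rex), cold(rex), flagged(d), flies(k), has_feathers(rex), hot(rex), metal(d), open(d), penguin(d), red(rex), small(k), valid(k), visible(rex)} — 14 facts.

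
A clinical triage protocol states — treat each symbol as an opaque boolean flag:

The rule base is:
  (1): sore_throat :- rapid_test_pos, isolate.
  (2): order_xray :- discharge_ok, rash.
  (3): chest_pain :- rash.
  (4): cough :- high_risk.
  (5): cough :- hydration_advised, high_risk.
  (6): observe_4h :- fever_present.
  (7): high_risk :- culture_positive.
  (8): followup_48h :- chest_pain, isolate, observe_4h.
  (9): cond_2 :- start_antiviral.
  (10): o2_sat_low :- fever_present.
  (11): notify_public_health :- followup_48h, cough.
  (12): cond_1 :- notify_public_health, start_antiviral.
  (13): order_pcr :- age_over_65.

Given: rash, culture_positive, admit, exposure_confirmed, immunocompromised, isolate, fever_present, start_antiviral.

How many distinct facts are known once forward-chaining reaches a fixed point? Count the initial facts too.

Round 1 — (3), (6), (7), (9), (10), derive chest_pain, observe_4h, high_risk, cond_2, o2_sat_low.
Round 2 — (4), (8), derive cough, followup_48h.
Round 3 — (11), derive notify_public_health.
Round 4 — (12), derive cond_1.
Closure: {admit, chest_pain, cond_1, cond_2, cough, culture_positive, exposure_confirmed, fever_present, followup_48h, high_risk, immunocompromised, isolate, notify_public_health, o2_sat_low, observe_4h, rash, start_antiviral} — 17 facts.

17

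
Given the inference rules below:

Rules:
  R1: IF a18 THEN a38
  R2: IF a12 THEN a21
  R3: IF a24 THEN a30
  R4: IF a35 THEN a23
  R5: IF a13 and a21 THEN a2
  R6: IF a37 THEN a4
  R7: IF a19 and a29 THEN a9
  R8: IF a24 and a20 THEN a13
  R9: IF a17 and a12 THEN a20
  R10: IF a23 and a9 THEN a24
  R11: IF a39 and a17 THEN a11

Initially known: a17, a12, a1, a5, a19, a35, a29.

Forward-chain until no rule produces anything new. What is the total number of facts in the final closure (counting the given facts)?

15

[1] R2 [IF a12 THEN a21]; R4 [IF a35 THEN a23]; R7 [IF a19 and a29 THEN a9]; R9 [IF a17 and a12 THEN a20]. ⇒ new: a21, a23, a9, a20.
[2] R10 [IF a23 and a9 THEN a24]. ⇒ new: a24.
[3] R3 [IF a24 THEN a30]; R8 [IF a24 and a20 THEN a13]. ⇒ new: a30, a13.
[4] R5 [IF a13 and a21 THEN a2]. ⇒ new: a2.
Closure: {a1, a12, a13, a17, a19, a2, a20, a21, a23, a24, a29, a30, a35, a5, a9} — 15 facts.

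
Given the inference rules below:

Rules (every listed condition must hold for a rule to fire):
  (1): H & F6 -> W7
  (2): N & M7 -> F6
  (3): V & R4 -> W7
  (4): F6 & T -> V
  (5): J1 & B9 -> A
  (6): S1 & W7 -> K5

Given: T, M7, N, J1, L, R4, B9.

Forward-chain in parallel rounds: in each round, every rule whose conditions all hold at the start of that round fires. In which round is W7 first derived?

3

Round 1: (2) [N & M7 -> F6]; (5) [J1 & B9 -> A]. New: F6, A.
Round 2: (4) [F6 & T -> V]. New: V.
Round 3: (3) [V & R4 -> W7]. New: W7.
W7 first appears in round 3.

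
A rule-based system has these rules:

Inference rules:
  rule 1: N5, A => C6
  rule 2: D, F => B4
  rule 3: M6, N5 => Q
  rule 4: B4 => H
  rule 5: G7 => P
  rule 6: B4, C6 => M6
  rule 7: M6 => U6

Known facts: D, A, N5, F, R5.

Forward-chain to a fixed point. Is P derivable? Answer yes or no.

no

Round 1 fires rule 1, rule 2, giving C6, B4.
Round 2 fires rule 4, rule 6, giving H, M6.
Round 3 fires rule 3, rule 7, giving Q, U6.
Fixed point reached. P is concluded only by rule 5; rule 5 needs G7 (never derived).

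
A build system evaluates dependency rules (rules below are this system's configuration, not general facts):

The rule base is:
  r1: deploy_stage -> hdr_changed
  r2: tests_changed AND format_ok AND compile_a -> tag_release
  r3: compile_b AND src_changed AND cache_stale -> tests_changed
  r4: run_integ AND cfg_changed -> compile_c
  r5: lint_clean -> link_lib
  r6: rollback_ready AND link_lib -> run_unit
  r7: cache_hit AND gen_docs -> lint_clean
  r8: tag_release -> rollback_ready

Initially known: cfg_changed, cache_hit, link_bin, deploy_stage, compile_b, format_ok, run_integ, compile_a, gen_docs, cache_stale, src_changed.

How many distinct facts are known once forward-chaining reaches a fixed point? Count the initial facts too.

Round 1 fires r1, r3, r4, r7, giving hdr_changed, tests_changed, compile_c, lint_clean.
Round 2 fires r2, r5, giving tag_release, link_lib.
Round 3 fires r8, giving rollback_ready.
Round 4 fires r6, giving run_unit.
Closure: {cache_hit, cache_stale, cfg_changed, compile_a, compile_b, compile_c, deploy_stage, format_ok, gen_docs, hdr_changed, link_bin, link_lib, lint_clean, rollback_ready, run_integ, run_unit, src_changed, tag_release, tests_changed} — 19 facts.

19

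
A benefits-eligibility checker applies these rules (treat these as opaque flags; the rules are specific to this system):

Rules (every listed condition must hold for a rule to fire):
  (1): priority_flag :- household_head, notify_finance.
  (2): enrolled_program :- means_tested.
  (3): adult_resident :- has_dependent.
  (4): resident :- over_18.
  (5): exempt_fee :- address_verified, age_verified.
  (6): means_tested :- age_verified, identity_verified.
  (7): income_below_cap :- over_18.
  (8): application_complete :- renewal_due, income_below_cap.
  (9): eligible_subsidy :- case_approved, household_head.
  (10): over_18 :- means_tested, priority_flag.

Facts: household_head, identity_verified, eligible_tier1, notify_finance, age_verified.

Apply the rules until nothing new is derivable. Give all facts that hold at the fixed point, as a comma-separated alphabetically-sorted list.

[1] (1) [priority_flag :- household_head, notify_finance.]; (6) [means_tested :- age_verified, identity_verified.]. ⇒ new: priority_flag, means_tested.
[2] (2) [enrolled_program :- means_tested.]; (10) [over_18 :- means_tested, priority_flag.]. ⇒ new: enrolled_program, over_18.
[3] (4) [resident :- over_18.]; (7) [income_below_cap :- over_18.]. ⇒ new: resident, income_below_cap.

age_verified, eligible_tier1, enrolled_program, household_head, identity_verified, income_below_cap, means_tested, notify_finance, over_18, priority_flag, resident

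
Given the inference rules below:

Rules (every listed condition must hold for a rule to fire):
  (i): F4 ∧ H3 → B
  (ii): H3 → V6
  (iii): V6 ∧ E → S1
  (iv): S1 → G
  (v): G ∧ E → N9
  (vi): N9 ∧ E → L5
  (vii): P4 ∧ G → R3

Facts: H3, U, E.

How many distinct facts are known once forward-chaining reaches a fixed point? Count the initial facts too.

8

Round 1: (ii) [H3 → V6]. New: V6.
Round 2: (iii) [V6 ∧ E → S1]. New: S1.
Round 3: (iv) [S1 → G]. New: G.
Round 4: (v) [G ∧ E → N9]. New: N9.
Round 5: (vi) [N9 ∧ E → L5]. New: L5.
Closure: {E, G, H3, L5, N9, S1, U, V6} — 8 facts.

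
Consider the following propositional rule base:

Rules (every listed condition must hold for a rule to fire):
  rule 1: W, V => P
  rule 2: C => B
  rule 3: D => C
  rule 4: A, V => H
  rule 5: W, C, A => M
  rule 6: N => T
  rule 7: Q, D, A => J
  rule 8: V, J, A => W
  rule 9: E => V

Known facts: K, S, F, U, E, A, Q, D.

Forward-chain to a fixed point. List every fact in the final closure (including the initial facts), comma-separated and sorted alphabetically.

A, B, C, D, E, F, H, J, K, M, P, Q, S, U, V, W

[1] rule 3 [D => C]; rule 7 [Q, D, A => J]; rule 9 [E => V]. ⇒ new: C, J, V.
[2] rule 2 [C => B]; rule 4 [A, V => H]; rule 8 [V, J, A => W]. ⇒ new: B, H, W.
[3] rule 1 [W, V => P]; rule 5 [W, C, A => M]. ⇒ new: P, M.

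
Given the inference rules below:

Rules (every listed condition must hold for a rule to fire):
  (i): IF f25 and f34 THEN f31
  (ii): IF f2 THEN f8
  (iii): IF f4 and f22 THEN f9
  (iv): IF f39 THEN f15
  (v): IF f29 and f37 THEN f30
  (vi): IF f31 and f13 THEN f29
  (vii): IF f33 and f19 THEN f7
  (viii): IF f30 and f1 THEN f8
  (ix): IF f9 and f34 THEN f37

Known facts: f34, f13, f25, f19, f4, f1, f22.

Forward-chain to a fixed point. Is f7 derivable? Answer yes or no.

no

Round 1 — (i), (iii), derive f31, f9.
Round 2 — (vi), (ix), derive f29, f37.
Round 3 — (v), derive f30.
Round 4 — (viii), derive f8.
Fixed point reached. f7 is concluded only by (vii); (vii) needs f33 (never derived).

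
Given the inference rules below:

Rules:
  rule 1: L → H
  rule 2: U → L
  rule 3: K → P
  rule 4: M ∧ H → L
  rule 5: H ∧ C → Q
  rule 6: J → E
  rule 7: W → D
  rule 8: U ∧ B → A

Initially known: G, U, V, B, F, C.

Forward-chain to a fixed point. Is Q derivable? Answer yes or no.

yes

[1] rule 2 [U → L]; rule 8 [U ∧ B → A]. ⇒ new: L, A.
[2] rule 1 [L → H]. ⇒ new: H.
[3] rule 5 [H ∧ C → Q]. ⇒ new: Q.
Q appears in round 3, so it is derivable.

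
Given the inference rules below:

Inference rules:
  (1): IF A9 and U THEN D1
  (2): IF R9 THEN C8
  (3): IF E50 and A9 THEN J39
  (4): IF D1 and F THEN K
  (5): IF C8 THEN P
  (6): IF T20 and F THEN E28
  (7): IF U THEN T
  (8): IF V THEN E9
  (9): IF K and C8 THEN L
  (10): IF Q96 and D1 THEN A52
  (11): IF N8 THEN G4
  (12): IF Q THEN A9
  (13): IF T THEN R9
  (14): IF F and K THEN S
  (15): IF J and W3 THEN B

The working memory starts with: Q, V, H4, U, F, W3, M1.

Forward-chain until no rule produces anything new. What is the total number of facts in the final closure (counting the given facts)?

Round 1 fires (7), (8), (12), giving T, E9, A9.
Round 2 fires (1), (13), giving D1, R9.
Round 3 fires (2), (4), giving C8, K.
Round 4 fires (5), (9), (14), giving P, L, S.
Closure: {A9, C8, D1, E9, F, H4, K, L, M1, P, Q, R9, S, T, U, V, W3} — 17 facts.

17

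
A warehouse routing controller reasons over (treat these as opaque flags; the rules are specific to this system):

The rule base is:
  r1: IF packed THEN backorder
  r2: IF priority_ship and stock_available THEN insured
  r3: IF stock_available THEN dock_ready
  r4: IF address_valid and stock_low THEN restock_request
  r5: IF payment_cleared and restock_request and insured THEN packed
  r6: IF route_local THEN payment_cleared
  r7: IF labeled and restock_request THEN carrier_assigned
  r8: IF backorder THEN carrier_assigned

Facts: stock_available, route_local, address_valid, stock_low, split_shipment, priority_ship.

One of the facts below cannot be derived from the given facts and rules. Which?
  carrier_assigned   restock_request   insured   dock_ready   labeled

Round 1 — r2, r3, r4, r6, derive insured, dock_ready, restock_request, payment_cleared.
Round 2 — r5, derive packed.
Round 3 — r1, derive backorder.
Round 4 — r8, derive carrier_assigned.
Derived: carrier_assigned (round 4), insured (round 1), restock_request (round 1), dock_ready (round 1). labeled never appears in any round.

labeled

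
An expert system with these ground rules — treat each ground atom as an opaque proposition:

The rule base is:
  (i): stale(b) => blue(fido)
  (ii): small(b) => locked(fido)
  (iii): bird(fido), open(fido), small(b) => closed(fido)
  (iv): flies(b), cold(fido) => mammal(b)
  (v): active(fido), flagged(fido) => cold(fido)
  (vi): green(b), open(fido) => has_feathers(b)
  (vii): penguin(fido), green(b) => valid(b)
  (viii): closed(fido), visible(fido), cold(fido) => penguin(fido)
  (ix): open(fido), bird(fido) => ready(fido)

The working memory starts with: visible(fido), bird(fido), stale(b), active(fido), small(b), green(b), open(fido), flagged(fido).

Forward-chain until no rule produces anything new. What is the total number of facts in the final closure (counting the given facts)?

[1] (i) [stale(b) => blue(fido)]; (ii) [small(b) => locked(fido)]; (iii) [bird(fido), open(fido), small(b) => closed(fido)]; (v) [active(fido), flagged(fido) => cold(fido)]; (vi) [green(b), open(fido) => has_feathers(b)]; (ix) [open(fido), bird(fido) => ready(fido)]. ⇒ new: blue(fido), locked(fido), closed(fido), cold(fido), has_feathers(b), ready(fido).
[2] (viii) [closed(fido), visible(fido), cold(fido) => penguin(fido)]. ⇒ new: penguin(fido).
[3] (vii) [penguin(fido), green(b) => valid(b)]. ⇒ new: valid(b).
Closure: {active(fido), bird(fido), blue(fido), closed(fido), cold(fido), flagged(fido), green(b), has_feathers(b), locked(fido), open(fido), penguin(fido), ready(fido), small(b), stale(b), valid(b), visible(fido)} — 16 facts.

16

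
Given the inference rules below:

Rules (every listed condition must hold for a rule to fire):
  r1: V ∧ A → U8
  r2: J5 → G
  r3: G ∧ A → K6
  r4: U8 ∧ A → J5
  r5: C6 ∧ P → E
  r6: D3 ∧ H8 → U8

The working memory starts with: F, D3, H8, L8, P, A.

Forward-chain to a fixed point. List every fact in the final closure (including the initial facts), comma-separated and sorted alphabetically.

Round 1: r6 [D3 ∧ H8 → U8]. Adds U8.
Round 2: r4 [U8 ∧ A → J5]. Adds J5.
Round 3: r2 [J5 → G]. Adds G.
Round 4: r3 [G ∧ A → K6]. Adds K6.

A, D3, F, G, H8, J5, K6, L8, P, U8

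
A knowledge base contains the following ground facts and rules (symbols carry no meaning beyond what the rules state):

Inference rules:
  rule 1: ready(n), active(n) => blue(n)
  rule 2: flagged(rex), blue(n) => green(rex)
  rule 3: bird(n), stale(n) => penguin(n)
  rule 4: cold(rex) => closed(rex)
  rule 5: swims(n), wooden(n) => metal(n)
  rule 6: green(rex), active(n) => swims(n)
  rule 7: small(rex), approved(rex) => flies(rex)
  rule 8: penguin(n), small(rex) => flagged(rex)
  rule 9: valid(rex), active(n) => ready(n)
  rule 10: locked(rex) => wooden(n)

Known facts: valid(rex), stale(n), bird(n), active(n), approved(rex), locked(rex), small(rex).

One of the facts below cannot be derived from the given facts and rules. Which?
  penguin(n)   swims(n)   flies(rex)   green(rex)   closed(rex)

Round 1 — rule 3, rule 7, rule 9, rule 10, derive penguin(n), flies(rex), ready(n), wooden(n).
Round 2 — rule 1, rule 8, derive blue(n), flagged(rex).
Round 3 — rule 2, derive green(rex).
Round 4 — rule 6, derive swims(n).
Round 5 — rule 5, derive metal(n).
Derived: flies(rex) (round 1), penguin(n) (round 1), green(rex) (round 3), swims(n) (round 4). closed(rex) never appears in any round.

closed(rex)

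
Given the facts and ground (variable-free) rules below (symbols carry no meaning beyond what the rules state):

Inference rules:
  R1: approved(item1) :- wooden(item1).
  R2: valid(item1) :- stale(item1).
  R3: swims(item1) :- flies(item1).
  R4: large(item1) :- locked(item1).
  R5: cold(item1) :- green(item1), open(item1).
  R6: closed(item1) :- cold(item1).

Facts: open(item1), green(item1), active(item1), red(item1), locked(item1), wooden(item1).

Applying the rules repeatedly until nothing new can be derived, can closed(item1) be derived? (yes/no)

yes

Round 1 — R1, R4, R5, derive approved(item1), large(item1), cold(item1).
Round 2 — R6, derive closed(item1).
closed(item1) appears in round 2, so it is derivable.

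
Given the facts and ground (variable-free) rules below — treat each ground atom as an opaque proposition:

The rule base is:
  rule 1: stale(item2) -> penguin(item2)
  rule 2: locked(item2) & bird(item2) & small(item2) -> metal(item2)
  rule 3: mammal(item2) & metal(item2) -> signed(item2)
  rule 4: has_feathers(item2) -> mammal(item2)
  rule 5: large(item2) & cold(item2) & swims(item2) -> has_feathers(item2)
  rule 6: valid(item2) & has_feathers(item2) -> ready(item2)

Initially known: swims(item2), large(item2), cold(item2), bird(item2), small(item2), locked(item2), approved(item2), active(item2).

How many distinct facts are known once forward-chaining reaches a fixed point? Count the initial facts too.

12

[1] rule 2 [locked(item2) & bird(item2) & small(item2) -> metal(item2)]; rule 5 [large(item2) & cold(item2) & swims(item2) -> has_feathers(item2)]. ⇒ new: metal(item2), has_feathers(item2).
[2] rule 4 [has_feathers(item2) -> mammal(item2)]. ⇒ new: mammal(item2).
[3] rule 3 [mammal(item2) & metal(item2) -> signed(item2)]. ⇒ new: signed(item2).
Closure: {active(item2), approved(item2), bird(item2), cold(item2), has_feathers(item2), large(item2), locked(item2), mammal(item2), metal(item2), signed(item2), small(item2), swims(item2)} — 12 facts.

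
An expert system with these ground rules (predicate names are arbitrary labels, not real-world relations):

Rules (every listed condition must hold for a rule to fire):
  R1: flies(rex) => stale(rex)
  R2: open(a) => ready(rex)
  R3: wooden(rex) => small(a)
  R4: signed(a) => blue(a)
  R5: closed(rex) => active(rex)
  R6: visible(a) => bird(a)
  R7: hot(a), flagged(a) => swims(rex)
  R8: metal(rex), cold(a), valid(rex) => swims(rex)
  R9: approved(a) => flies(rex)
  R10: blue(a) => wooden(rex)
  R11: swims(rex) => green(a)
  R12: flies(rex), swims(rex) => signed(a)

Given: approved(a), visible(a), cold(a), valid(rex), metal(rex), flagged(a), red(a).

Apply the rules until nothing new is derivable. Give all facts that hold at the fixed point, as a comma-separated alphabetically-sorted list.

approved(a), bird(a), blue(a), cold(a), flagged(a), flies(rex), green(a), metal(rex), red(a), signed(a), small(a), stale(rex), swims(rex), valid(rex), visible(a), wooden(rex)

Round 1 — R6, R8, R9, derive bird(a), swims(rex), flies(rex).
Round 2 — R1, R11, R12, derive stale(rex), green(a), signed(a).
Round 3 — R4, derive blue(a).
Round 4 — R10, derive wooden(rex).
Round 5 — R3, derive small(a).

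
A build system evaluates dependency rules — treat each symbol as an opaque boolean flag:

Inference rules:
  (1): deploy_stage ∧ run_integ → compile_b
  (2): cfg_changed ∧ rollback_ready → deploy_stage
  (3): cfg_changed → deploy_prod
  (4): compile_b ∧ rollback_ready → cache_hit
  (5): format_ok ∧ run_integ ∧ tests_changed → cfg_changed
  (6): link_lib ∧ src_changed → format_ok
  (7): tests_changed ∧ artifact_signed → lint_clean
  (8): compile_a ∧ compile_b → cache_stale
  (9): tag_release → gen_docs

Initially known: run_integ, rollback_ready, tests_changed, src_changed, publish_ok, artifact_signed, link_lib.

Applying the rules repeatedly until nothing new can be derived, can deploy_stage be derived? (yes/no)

yes

Round 1: (6) [link_lib ∧ src_changed → format_ok]; (7) [tests_changed ∧ artifact_signed → lint_clean]. New: format_ok, lint_clean.
Round 2: (5) [format_ok ∧ run_integ ∧ tests_changed → cfg_changed]. New: cfg_changed.
Round 3: (2) [cfg_changed ∧ rollback_ready → deploy_stage]; (3) [cfg_changed → deploy_prod]. New: deploy_stage, deploy_prod.
Round 4: (1) [deploy_stage ∧ run_integ → compile_b]. New: compile_b.
Round 5: (4) [compile_b ∧ rollback_ready → cache_hit]. New: cache_hit.
deploy_stage appears in round 3, so it is derivable.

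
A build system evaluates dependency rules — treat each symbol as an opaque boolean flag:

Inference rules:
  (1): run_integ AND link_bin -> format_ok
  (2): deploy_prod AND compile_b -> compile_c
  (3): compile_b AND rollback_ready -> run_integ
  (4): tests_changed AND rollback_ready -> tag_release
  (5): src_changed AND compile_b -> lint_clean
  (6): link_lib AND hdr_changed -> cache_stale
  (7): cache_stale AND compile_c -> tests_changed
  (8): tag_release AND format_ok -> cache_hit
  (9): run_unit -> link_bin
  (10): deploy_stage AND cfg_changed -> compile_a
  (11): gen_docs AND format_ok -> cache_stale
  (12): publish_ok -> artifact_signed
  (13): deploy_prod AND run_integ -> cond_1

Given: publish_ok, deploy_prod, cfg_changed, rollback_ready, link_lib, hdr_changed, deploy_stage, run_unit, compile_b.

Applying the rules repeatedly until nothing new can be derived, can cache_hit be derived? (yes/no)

Round 1 — (2), (3), (6), (9), (10), (12), derive compile_c, run_integ, cache_stale, link_bin, compile_a, artifact_signed.
Round 2 — (1), (7), (13), derive format_ok, tests_changed, cond_1.
Round 3 — (4), derive tag_release.
Round 4 — (8), derive cache_hit.
cache_hit appears in round 4, so it is derivable.

yes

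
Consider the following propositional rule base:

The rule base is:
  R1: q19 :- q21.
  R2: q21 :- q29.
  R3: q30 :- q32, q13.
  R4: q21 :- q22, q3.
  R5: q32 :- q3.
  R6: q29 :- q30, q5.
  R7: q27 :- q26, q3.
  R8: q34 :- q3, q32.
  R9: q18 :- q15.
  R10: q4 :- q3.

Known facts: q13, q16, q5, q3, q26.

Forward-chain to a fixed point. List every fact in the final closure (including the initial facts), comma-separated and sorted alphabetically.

Round 1: R5 [q32 :- q3.]; R7 [q27 :- q26, q3.]; R10 [q4 :- q3.]. Adds q32, q27, q4.
Round 2: R3 [q30 :- q32, q13.]; R8 [q34 :- q3, q32.]. Adds q30, q34.
Round 3: R6 [q29 :- q30, q5.]. Adds q29.
Round 4: R2 [q21 :- q29.]. Adds q21.
Round 5: R1 [q19 :- q21.]. Adds q19.

q13, q16, q19, q21, q26, q27, q29, q3, q30, q32, q34, q4, q5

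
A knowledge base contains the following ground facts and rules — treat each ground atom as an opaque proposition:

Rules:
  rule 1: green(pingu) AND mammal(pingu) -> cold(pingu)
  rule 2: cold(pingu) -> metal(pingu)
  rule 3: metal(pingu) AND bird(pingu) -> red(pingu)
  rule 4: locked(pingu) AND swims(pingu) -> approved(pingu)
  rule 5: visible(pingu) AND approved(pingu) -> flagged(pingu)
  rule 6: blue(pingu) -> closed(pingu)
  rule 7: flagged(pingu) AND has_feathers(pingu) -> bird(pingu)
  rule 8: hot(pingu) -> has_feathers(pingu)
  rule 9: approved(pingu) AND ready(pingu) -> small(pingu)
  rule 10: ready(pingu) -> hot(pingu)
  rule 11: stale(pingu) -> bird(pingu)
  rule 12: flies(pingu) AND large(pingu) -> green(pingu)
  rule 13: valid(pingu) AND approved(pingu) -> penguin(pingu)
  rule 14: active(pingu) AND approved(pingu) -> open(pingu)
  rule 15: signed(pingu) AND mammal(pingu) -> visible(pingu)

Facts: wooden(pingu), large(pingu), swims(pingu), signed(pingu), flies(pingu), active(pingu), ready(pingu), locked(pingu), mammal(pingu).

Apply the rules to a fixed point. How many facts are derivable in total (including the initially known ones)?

Round 1: rule 4 [locked(pingu) AND swims(pingu) -> approved(pingu)]; rule 10 [ready(pingu) -> hot(pingu)]; rule 12 [flies(pingu) AND large(pingu) -> green(pingu)]; rule 15 [signed(pingu) AND mammal(pingu) -> visible(pingu)]. Adds approved(pingu), hot(pingu), green(pingu), visible(pingu).
Round 2: rule 1 [green(pingu) AND mammal(pingu) -> cold(pingu)]; rule 5 [visible(pingu) AND approved(pingu) -> flagged(pingu)]; rule 8 [hot(pingu) -> has_feathers(pingu)]; rule 9 [approved(pingu) AND ready(pingu) -> small(pingu)]; rule 14 [active(pingu) AND approved(pingu) -> open(pingu)]. Adds cold(pingu), flagged(pingu), has_feathers(pingu), small(pingu), open(pingu).
Round 3: rule 2 [cold(pingu) -> metal(pingu)]; rule 7 [flagged(pingu) AND has_feathers(pingu) -> bird(pingu)]. Adds metal(pingu), bird(pingu).
Round 4: rule 3 [metal(pingu) AND bird(pingu) -> red(pingu)]. Adds red(pingu).
Closure: {active(pingu), approved(pingu), bird(pingu), cold(pingu), flagged(pingu), flies(pingu), green(pingu), has_feathers(pingu), hot(pingu), large(pingu), locked(pingu), mammal(pingu), metal(pingu), open(pingu), ready(pingu), red(pingu), signed(pingu), small(pingu), swims(pingu), visible(pingu), wooden(pingu)} — 21 facts.

21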